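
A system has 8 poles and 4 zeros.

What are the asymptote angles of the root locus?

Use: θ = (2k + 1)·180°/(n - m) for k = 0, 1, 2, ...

n - m = 8 - 4 = 4. Angles: θk = (2k + 1)·180°/4 = 45°, 135°, 225°, 315°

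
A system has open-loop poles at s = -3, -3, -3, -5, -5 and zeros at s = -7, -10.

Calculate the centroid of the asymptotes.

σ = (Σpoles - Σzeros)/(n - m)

σ = (Σpoles - Σzeros)/(n - m) = (-19 - (-17))/(5 - 2) = -2/3 = -0.67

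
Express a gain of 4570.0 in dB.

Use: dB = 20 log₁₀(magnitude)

dB = 20 log₁₀(4570.0) = 73.2 dB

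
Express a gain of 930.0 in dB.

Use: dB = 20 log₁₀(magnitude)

dB = 20 log₁₀(930.0) = 59.4 dB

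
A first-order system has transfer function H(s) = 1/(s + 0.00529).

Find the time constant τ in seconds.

For H(s) = 1/(s + 1/τ), the pole is at -1/τ = -0.00529, so τ = 1/0.00529 = 189 s.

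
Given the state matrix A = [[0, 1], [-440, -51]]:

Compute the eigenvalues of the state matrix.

det(A - λI) = λ² - (-51)λ + 440 = (λ - (-40))(λ - (-11)). Eigenvalues: -40, -11.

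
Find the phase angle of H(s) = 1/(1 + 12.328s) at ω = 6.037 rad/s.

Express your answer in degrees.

Phase = -arctan(ωτ) = -arctan(6.037 × 12.328) = -89.2°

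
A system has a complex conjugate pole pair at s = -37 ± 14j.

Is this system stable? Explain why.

Real part of poles is -37 (< 0, left half-plane). Stable.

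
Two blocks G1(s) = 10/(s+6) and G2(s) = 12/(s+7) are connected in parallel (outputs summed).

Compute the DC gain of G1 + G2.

Parallel: G_eq = G1 + G2. DC gain = G1(0) + G2(0) = 10/6 + 12/7 = 1.6667 + 1.7143 = 3.3810.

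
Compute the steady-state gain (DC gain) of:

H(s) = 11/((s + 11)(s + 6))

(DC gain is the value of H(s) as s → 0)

DC gain = H(0) = 11/(11 × 6) = 11/66 = 0.1667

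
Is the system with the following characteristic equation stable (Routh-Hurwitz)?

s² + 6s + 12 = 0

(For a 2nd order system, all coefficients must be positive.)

Coefficients: 1, 6, 12. All positive, so system is stable.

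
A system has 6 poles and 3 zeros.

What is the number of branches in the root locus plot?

Root locus has n branches where n = number of poles = 6.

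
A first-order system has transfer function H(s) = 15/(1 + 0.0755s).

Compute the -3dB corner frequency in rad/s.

Corner frequency = 1/τ = 1/0.0755 = 13.245 rad/s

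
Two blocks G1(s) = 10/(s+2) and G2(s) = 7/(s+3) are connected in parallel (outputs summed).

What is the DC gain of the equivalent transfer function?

Parallel: G_eq = G1 + G2. DC gain = G1(0) + G2(0) = 10/2 + 7/3 = 5 + 2.3333 = 7.3333.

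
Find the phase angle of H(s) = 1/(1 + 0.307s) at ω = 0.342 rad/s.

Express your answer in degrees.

Phase = -arctan(ωτ) = -arctan(0.342 × 0.307) = -6.0°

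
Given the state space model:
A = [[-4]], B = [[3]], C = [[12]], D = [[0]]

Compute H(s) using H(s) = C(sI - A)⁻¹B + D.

(sI - A)⁻¹ = 1/(s + 4). H(s) = 12 × 3/(s + 4) + 0 = 36/(s + 4).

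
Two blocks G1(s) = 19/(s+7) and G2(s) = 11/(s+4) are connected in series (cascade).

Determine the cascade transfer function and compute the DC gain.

Series: multiply transfer functions. G_eq = 19/(s+7) × 11/(s+4) = 209/((s+7)(s+4)). DC gain = 209/(7×4) = 7.4643.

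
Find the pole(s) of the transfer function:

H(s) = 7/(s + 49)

Pole is where denominator = 0: s + 49 = 0, so s = -49.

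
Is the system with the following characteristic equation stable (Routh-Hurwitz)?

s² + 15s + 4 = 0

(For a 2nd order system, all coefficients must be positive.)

Coefficients: 1, 15, 4. All positive, so system is stable.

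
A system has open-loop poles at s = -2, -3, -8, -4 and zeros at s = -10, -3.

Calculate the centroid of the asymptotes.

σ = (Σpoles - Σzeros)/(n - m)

σ = (Σpoles - Σzeros)/(n - m) = (-17 - (-13))/(4 - 2) = -4/2 = -2.0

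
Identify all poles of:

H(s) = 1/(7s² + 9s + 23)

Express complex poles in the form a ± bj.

Discriminant = 9² - 4×7×23 = 81 - 644 = -563 < 0, so the poles are a complex conjugate pair s = (-9 ± j√563)/(2×7). Real part = -9/(2×7) = -9/14 ≈ -0.6429; imaginary part = ±√563/(2×7) ≈ 1.6948. Poles: s = -0.6429 ± 1.6948j.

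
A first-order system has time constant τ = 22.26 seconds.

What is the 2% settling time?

For first-order system, 2% settling time ≈ 4τ = 4 × 22.26 = 89.04 s.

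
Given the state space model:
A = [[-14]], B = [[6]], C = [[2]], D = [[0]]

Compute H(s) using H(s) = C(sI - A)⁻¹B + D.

(sI - A)⁻¹ = 1/(s + 14). H(s) = 2 × 6/(s + 14) + 0 = 12/(s + 14).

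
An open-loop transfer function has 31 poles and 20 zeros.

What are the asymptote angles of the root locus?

n - m = 31 - 20 = 11. Angles: θk = (2k + 1)·180°/11 = 16.36°, 49.09°, 81.82°, 114.55°, 147.27°, 180°, 212.73°, 245.45°, 278.18°, 310.91°, 343.64°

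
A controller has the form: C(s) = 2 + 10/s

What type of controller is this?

This is a Proportional-Integral (PI) controller.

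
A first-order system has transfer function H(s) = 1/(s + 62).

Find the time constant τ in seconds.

For H(s) = 1/(s + 1/τ), the pole is at -1/τ = -62, so τ = 1/62 = 0.0161 s.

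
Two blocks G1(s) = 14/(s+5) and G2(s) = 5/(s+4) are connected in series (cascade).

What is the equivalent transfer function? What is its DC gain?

Series: multiply transfer functions. G_eq = 14/(s+5) × 5/(s+4) = 70/((s+5)(s+4)). DC gain = 70/(5×4) = 3.5.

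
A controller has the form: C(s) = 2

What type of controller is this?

This is a Proportional (P) controller.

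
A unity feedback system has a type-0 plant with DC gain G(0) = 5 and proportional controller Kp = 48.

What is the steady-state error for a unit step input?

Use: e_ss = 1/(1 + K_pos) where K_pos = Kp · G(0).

K_pos = Kp · G(0) = 48 × 5 = 240. e_ss = 1/(1 + 240) = 0.0041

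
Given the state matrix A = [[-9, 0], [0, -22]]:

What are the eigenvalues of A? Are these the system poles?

For diagonal matrix, eigenvalues are diagonal entries: λ₁ = -9, λ₂ = -22. Eigenvalues of A = system poles.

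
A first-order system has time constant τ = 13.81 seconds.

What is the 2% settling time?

For first-order system, 2% settling time ≈ 4τ = 4 × 13.81 = 55.24 s.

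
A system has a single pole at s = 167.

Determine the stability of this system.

Pole at s = 167 is in the right half-plane. Unstable.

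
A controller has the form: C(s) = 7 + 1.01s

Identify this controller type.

This is a Proportional-Derivative (PD) controller.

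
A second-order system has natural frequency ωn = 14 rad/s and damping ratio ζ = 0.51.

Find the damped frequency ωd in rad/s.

ωd = ωn√(1 - ζ²) = 14√(1 - 0.51²) = 12.04 rad/s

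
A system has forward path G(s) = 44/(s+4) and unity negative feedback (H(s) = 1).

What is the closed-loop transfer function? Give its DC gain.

T(s) = G/(1+GH) = [44/(s+4)] / [1 + 44/(s+4)] = 44/(s+4+44) = 44/(s+48). DC gain = 44/48 = 0.9167.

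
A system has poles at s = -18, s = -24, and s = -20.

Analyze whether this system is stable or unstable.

All poles are in the left half-plane. System is stable.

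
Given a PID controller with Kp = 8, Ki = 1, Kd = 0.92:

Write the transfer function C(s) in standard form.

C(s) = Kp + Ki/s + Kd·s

Substituting values: C(s) = 8 + 1/s + 0.92s = (0.92s² + 8s + 1)/s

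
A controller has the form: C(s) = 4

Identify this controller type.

This is a Proportional (P) controller.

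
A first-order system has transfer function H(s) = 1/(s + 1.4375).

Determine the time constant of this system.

For H(s) = 1/(s + 1/τ), the pole is at -1/τ = -1.4375, so τ = 1/1.4375 = 0.6957 s.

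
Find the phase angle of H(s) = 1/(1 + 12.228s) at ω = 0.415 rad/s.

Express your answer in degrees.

Phase = -arctan(ωτ) = -arctan(0.415 × 12.228) = -78.9°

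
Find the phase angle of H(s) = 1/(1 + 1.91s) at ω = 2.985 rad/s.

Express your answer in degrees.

Phase = -arctan(ωτ) = -arctan(2.985 × 1.91) = -80.1°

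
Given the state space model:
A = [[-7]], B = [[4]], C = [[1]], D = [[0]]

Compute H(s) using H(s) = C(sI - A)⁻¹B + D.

(sI - A)⁻¹ = 1/(s + 7). H(s) = 1 × 4/(s + 7) + 0 = 4/(s + 7).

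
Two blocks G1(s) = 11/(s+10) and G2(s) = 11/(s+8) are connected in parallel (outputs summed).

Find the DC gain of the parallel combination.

Parallel: G_eq = G1 + G2. DC gain = G1(0) + G2(0) = 11/10 + 11/8 = 1.1 + 1.375 = 2.475.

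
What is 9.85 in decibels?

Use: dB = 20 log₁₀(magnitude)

dB = 20 log₁₀(9.85) = 19.9 dB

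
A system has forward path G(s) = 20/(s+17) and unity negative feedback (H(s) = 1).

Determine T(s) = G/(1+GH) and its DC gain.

T(s) = G/(1+GH) = [20/(s+17)] / [1 + 20/(s+17)] = 20/(s+17+20) = 20/(s+37). DC gain = 20/37 = 0.5405.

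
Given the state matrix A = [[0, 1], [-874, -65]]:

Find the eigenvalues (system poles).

det(A - λI) = λ² - (-65)λ + 874 = (λ - (-46))(λ - (-19)). Eigenvalues: -46, -19.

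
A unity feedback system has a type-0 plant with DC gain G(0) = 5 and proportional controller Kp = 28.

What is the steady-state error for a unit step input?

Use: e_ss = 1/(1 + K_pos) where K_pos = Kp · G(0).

K_pos = Kp · G(0) = 28 × 5 = 140. e_ss = 1/(1 + 140) = 0.0071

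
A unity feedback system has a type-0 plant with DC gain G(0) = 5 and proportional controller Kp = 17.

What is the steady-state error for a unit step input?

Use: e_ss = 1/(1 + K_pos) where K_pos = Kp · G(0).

K_pos = Kp · G(0) = 17 × 5 = 85. e_ss = 1/(1 + 85) = 0.0116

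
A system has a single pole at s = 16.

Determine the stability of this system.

Pole at s = 16 is in the right half-plane. Unstable.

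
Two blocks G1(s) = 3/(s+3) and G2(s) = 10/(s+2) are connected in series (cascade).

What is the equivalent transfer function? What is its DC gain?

Series: multiply transfer functions. G_eq = 3/(s+3) × 10/(s+2) = 30/((s+3)(s+2)). DC gain = 30/(3×2) = 5.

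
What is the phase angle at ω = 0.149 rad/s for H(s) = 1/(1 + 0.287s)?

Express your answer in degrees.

Phase = -arctan(ωτ) = -arctan(0.149 × 0.287) = -2.4°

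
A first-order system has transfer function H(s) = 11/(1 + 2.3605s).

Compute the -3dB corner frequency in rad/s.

Corner frequency = 1/τ = 1/2.3605 = 0.424 rad/s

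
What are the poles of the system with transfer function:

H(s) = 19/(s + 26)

Pole is where denominator = 0: s + 26 = 0, so s = -26.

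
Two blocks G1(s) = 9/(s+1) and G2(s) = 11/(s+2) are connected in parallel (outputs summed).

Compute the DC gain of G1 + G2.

Parallel: G_eq = G1 + G2. DC gain = G1(0) + G2(0) = 9/1 + 11/2 = 9 + 5.5 = 14.5.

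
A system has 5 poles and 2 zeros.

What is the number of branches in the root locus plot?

Root locus has n branches where n = number of poles = 5.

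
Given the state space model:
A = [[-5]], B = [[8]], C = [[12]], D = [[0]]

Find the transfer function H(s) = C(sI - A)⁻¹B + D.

(sI - A)⁻¹ = 1/(s + 5). H(s) = 12 × 8/(s + 5) + 0 = 96/(s + 5).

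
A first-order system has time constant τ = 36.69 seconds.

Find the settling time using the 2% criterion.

For first-order system, 2% settling time ≈ 4τ = 4 × 36.69 = 146.76 s.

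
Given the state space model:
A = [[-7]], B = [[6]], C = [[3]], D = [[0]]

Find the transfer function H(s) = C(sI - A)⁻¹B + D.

(sI - A)⁻¹ = 1/(s + 7). H(s) = 3 × 6/(s + 7) + 0 = 18/(s + 7).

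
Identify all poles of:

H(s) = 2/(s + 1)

Pole is where denominator = 0: s + 1 = 0, so s = -1.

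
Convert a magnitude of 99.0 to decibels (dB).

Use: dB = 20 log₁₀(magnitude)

dB = 20 log₁₀(99.0) = 39.9 dB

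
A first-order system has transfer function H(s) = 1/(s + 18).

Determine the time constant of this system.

For H(s) = 1/(s + 1/τ), the pole is at -1/τ = -18, so τ = 1/18 = 0.0556 s.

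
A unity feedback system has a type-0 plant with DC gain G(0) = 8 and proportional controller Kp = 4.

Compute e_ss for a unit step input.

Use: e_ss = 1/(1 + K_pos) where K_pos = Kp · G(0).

K_pos = Kp · G(0) = 4 × 8 = 32. e_ss = 1/(1 + 32) = 0.0303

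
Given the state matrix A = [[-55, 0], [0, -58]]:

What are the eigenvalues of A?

For diagonal matrix, eigenvalues are diagonal entries: λ₁ = -55, λ₂ = -58.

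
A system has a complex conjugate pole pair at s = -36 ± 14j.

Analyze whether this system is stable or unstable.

Real part of poles is -36 (< 0, left half-plane). Stable.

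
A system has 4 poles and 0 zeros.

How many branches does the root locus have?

Root locus has n branches where n = number of poles = 4.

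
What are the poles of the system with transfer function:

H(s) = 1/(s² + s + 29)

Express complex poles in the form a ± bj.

Discriminant = 1² - 4×1×29 = 1 - 116 = -115 < 0, so the poles are a complex conjugate pair s = (-1 ± j√115)/(2×1). Real part = -1/(2×1) = -1/2 = -0.5; imaginary part = ±√115/(2×1) ≈ 5.3619. Poles: s = -0.5 ± 5.3619j.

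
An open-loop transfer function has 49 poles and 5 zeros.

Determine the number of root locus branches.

Root locus has n branches where n = number of poles = 49.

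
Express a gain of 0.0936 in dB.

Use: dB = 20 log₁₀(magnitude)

dB = 20 log₁₀(0.0936) = -20.6 dB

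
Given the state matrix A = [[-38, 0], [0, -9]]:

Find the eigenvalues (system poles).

For diagonal matrix, eigenvalues are diagonal entries: λ₁ = -38, λ₂ = -9.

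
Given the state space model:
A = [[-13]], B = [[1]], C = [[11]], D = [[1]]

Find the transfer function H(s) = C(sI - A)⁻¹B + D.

(sI - A)⁻¹ = 1/(s + 13). H(s) = 11×1/(s + 13) + 1 = (s + 24)/(s + 13).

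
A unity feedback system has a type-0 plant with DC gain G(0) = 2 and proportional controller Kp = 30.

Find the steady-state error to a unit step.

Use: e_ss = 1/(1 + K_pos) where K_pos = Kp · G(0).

K_pos = Kp · G(0) = 30 × 2 = 60. e_ss = 1/(1 + 60) = 0.0164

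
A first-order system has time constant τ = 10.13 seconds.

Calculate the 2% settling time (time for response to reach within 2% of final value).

For first-order system, 2% settling time ≈ 4τ = 4 × 10.13 = 40.52 s.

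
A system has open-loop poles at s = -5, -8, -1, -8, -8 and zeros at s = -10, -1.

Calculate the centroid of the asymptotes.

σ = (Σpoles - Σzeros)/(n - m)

σ = (Σpoles - Σzeros)/(n - m) = (-30 - (-11))/(5 - 2) = -19/3 = -6.33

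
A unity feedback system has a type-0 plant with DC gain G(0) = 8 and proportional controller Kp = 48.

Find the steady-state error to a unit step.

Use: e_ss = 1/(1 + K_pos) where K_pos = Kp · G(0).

K_pos = Kp · G(0) = 48 × 8 = 384. e_ss = 1/(1 + 384) = 0.0026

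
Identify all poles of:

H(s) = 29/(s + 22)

Pole is where denominator = 0: s + 22 = 0, so s = -22.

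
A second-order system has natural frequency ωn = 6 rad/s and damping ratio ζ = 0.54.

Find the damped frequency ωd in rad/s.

ωd = ωn√(1 - ζ²) = 6√(1 - 0.54²) = 5.05 rad/s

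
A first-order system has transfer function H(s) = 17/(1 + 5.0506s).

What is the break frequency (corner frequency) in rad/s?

Corner frequency = 1/τ = 1/5.0506 = 0.198 rad/s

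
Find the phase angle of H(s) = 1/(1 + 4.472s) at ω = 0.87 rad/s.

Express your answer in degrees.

Phase = -arctan(ωτ) = -arctan(0.87 × 4.472) = -75.6°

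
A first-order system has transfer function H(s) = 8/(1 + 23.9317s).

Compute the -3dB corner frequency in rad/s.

Corner frequency = 1/τ = 1/23.9317 = 0.042 rad/s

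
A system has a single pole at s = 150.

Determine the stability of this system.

Pole at s = 150 is in the right half-plane. Unstable.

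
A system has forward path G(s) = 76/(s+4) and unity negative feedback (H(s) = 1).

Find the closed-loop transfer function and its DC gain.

T(s) = G/(1+GH) = [76/(s+4)] / [1 + 76/(s+4)] = 76/(s+4+76) = 76/(s+80). DC gain = 76/80 = 0.95.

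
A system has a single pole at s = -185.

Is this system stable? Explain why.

Pole at s = -185 is in the left half-plane. Stable.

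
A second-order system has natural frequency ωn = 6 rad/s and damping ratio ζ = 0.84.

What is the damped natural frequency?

ωd = ωn√(1 - ζ²) = 6√(1 - 0.84²) = 3.26 rad/s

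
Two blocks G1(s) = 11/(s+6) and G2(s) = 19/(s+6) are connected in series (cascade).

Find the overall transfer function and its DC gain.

Series: multiply transfer functions. G_eq = 11/(s+6) × 19/(s+6) = 209/((s+6)(s+6)). DC gain = 209/(6×6) = 5.8056.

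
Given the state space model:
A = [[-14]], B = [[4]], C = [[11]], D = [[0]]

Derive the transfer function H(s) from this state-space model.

(sI - A)⁻¹ = 1/(s + 14). H(s) = 11 × 4/(s + 14) + 0 = 44/(s + 14).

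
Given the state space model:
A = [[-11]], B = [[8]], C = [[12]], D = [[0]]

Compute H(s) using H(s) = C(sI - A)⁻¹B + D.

(sI - A)⁻¹ = 1/(s + 11). H(s) = 12 × 8/(s + 11) + 0 = 96/(s + 11).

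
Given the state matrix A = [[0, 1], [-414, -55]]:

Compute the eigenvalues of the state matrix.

det(A - λI) = λ² - (-55)λ + 414 = (λ - (-46))(λ - (-9)). Eigenvalues: -46, -9.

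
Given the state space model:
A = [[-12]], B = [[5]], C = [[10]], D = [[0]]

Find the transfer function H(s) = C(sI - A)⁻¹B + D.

(sI - A)⁻¹ = 1/(s + 12). H(s) = 10 × 5/(s + 12) + 0 = 50/(s + 12).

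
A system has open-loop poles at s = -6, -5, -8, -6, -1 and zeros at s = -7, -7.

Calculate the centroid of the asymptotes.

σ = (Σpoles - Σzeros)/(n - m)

σ = (Σpoles - Σzeros)/(n - m) = (-26 - (-14))/(5 - 2) = -12/3 = -4.0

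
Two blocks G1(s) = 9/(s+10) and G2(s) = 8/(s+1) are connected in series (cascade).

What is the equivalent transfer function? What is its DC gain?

Series: multiply transfer functions. G_eq = 9/(s+10) × 8/(s+1) = 72/((s+10)(s+1)). DC gain = 72/(10×1) = 7.2.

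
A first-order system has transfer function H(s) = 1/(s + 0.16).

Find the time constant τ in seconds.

For H(s) = 1/(s + 1/τ), the pole is at -1/τ = -0.16, so τ = 1/0.16 = 6.25 s.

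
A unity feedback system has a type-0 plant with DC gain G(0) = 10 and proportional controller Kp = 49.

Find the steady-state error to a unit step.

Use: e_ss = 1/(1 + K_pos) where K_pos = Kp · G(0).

K_pos = Kp · G(0) = 49 × 10 = 490. e_ss = 1/(1 + 490) = 0.0020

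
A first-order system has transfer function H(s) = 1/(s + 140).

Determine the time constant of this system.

For H(s) = 1/(s + 1/τ), the pole is at -1/τ = -140, so τ = 1/140 = 0.0071 s.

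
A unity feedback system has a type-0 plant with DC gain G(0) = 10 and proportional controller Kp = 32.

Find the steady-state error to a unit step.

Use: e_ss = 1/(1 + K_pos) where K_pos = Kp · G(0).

K_pos = Kp · G(0) = 32 × 10 = 320. e_ss = 1/(1 + 320) = 0.0031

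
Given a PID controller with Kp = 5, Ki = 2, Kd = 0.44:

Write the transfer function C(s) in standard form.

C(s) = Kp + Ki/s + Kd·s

Substituting values: C(s) = 5 + 2/s + 0.44s = (0.44s² + 5s + 2)/s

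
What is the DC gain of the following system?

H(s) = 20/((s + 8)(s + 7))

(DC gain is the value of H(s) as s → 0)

DC gain = H(0) = 20/(8 × 7) = 20/56 = 0.3571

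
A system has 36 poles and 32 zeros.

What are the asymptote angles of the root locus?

n - m = 36 - 32 = 4. Angles: θk = (2k + 1)·180°/4 = 45°, 135°, 225°, 315°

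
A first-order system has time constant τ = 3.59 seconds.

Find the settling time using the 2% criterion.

For first-order system, 2% settling time ≈ 4τ = 4 × 3.59 = 14.36 s.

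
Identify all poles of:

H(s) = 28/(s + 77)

Pole is where denominator = 0: s + 77 = 0, so s = -77.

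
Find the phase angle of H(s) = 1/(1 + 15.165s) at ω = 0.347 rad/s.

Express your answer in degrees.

Phase = -arctan(ωτ) = -arctan(0.347 × 15.165) = -79.2°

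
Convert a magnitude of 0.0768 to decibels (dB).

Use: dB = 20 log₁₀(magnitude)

dB = 20 log₁₀(0.0768) = -22.3 dB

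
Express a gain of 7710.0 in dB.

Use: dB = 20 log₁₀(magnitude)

dB = 20 log₁₀(7710.0) = 77.7 dB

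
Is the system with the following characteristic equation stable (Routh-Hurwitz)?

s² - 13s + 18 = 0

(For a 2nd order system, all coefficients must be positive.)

Coefficients: 1, -13, 18. b=-13 not positive, so system is unstable.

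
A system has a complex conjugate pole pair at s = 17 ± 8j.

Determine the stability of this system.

Real part of poles is 17 (> 0, right half-plane). Unstable.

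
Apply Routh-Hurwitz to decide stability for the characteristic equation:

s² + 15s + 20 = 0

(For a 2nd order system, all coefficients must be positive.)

Coefficients: 1, 15, 20. All positive, so system is stable.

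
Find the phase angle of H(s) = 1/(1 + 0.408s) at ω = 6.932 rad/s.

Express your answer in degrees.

Phase = -arctan(ωτ) = -arctan(6.932 × 0.408) = -70.5°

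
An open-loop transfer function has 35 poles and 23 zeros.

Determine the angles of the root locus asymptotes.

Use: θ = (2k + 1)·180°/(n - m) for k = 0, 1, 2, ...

n - m = 35 - 23 = 12. Angles: θk = (2k + 1)·180°/12 = 15°, 45°, 75°, 105°, 135°, 165°, 195°, 225°, 255°, 285°, 315°, 345°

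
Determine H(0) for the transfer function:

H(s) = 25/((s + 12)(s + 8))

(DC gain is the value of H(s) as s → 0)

DC gain = H(0) = 25/(12 × 8) = 25/96 = 0.2604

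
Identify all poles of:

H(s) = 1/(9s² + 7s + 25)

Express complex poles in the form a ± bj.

Discriminant = 7² - 4×9×25 = 49 - 900 = -851 < 0, so the poles are a complex conjugate pair s = (-7 ± j√851)/(2×9). Real part = -7/(2×9) = -7/18 ≈ -0.3889; imaginary part = ±√851/(2×9) ≈ 1.6207. Poles: s = -0.3889 ± 1.6207j.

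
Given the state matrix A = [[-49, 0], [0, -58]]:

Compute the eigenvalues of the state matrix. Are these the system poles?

For diagonal matrix, eigenvalues are diagonal entries: λ₁ = -49, λ₂ = -58. Eigenvalues of A = system poles.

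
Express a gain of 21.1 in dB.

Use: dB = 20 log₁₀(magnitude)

dB = 20 log₁₀(21.1) = 26.5 dB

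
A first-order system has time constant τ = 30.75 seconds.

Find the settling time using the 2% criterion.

For first-order system, 2% settling time ≈ 4τ = 4 × 30.75 = 123.0 s.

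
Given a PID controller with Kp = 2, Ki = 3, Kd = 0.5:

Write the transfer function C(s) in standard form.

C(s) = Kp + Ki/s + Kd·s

Substituting values: C(s) = 2 + 3/s + 0.5s = (0.5s² + 2s + 3)/s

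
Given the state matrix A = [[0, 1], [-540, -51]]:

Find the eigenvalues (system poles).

det(A - λI) = λ² - (-51)λ + 540 = (λ - (-36))(λ - (-15)). Eigenvalues: -36, -15.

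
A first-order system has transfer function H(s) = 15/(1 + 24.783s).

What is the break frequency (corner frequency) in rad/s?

Corner frequency = 1/τ = 1/24.783 = 0.04 rad/s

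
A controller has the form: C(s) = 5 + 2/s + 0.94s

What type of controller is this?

This is a Proportional-Integral-Derivative (PID) controller.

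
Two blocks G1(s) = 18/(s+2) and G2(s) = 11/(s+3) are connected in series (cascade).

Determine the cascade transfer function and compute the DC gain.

Series: multiply transfer functions. G_eq = 18/(s+2) × 11/(s+3) = 198/((s+2)(s+3)). DC gain = 198/(2×3) = 33.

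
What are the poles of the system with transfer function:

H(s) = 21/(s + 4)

Pole is where denominator = 0: s + 4 = 0, so s = -4.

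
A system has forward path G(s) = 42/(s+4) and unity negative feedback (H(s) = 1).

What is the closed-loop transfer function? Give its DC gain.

T(s) = G/(1+GH) = [42/(s+4)] / [1 + 42/(s+4)] = 42/(s+4+42) = 42/(s+46). DC gain = 42/46 = 0.9130.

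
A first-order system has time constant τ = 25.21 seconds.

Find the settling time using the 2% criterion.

For first-order system, 2% settling time ≈ 4τ = 4 × 25.21 = 100.84 s.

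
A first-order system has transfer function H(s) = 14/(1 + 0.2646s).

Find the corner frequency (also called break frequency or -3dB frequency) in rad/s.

Corner frequency = 1/τ = 1/0.2646 = 3.779 rad/s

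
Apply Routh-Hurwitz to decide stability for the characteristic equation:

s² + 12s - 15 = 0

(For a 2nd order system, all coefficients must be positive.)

Coefficients: 1, 12, -15. c=-15 not positive, so system is unstable.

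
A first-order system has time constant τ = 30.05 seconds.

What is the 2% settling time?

For first-order system, 2% settling time ≈ 4τ = 4 × 30.05 = 120.2 s.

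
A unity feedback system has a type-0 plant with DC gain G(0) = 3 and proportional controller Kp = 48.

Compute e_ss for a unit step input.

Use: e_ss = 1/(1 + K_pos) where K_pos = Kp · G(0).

K_pos = Kp · G(0) = 48 × 3 = 144. e_ss = 1/(1 + 144) = 0.0069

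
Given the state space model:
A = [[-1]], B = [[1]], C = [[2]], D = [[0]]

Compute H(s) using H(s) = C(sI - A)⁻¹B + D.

(sI - A)⁻¹ = 1/(s + 1). H(s) = 2 × 1/(s + 1) + 0 = 2/(s + 1).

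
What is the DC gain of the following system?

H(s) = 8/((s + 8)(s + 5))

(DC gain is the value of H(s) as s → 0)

DC gain = H(0) = 8/(8 × 5) = 8/40 = 0.2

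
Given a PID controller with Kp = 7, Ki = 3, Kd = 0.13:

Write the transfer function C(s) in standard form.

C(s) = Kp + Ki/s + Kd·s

Substituting values: C(s) = 7 + 3/s + 0.13s = (0.13s² + 7s + 3)/s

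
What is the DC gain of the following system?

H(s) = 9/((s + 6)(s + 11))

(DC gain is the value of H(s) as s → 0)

DC gain = H(0) = 9/(6 × 11) = 9/66 = 0.1364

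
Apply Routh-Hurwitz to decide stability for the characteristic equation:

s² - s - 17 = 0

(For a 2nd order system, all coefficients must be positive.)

Coefficients: 1, -1, -17. b=-1, c=-17 not positive, so system is unstable.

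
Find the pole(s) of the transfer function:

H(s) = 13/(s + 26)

Pole is where denominator = 0: s + 26 = 0, so s = -26.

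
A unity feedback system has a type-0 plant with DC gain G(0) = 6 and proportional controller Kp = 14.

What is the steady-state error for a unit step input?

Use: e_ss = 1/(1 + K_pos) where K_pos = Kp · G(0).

K_pos = Kp · G(0) = 14 × 6 = 84. e_ss = 1/(1 + 84) = 0.0118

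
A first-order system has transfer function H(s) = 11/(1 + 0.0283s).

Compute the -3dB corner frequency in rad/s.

Corner frequency = 1/τ = 1/0.0283 = 35.336 rad/s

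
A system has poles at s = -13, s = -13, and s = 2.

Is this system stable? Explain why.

Pole(s) at s = 2 are not in the left half-plane. System is unstable.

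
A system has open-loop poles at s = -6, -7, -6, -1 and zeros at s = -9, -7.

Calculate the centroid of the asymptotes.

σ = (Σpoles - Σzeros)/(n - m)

σ = (Σpoles - Σzeros)/(n - m) = (-20 - (-16))/(4 - 2) = -4/2 = -2.0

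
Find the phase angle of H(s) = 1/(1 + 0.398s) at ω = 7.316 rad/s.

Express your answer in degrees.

Phase = -arctan(ωτ) = -arctan(7.316 × 0.398) = -71.0°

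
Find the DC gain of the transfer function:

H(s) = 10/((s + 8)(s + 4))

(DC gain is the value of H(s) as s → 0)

DC gain = H(0) = 10/(8 × 4) = 10/32 = 0.3125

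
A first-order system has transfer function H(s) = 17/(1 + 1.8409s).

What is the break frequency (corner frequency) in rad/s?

Corner frequency = 1/τ = 1/1.8409 = 0.543 rad/s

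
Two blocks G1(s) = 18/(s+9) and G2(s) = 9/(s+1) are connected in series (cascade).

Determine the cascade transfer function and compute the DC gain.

Series: multiply transfer functions. G_eq = 18/(s+9) × 9/(s+1) = 162/((s+9)(s+1)). DC gain = 162/(9×1) = 18.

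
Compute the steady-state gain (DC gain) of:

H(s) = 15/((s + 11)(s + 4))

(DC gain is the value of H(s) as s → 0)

DC gain = H(0) = 15/(11 × 4) = 15/44 = 0.3409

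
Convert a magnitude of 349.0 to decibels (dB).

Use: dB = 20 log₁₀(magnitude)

dB = 20 log₁₀(349.0) = 50.9 dB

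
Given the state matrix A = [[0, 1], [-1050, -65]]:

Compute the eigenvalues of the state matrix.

det(A - λI) = λ² - (-65)λ + 1050 = (λ - (-35))(λ - (-30)). Eigenvalues: -35, -30.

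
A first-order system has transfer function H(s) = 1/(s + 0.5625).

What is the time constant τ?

For H(s) = 1/(s + 1/τ), the pole is at -1/τ = -0.5625, so τ = 1/0.5625 = 1.7778 s.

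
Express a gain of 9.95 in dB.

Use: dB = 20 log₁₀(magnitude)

dB = 20 log₁₀(9.95) = 20.0 dB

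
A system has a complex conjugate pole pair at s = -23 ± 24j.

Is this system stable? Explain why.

Real part of poles is -23 (< 0, left half-plane). Stable.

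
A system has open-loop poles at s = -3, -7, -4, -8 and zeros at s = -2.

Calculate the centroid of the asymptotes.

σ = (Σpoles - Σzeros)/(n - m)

σ = (Σpoles - Σzeros)/(n - m) = (-22 - (-2))/(4 - 1) = -20/3 = -6.67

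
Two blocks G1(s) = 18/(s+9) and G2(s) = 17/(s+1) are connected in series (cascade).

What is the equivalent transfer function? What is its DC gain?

Series: multiply transfer functions. G_eq = 18/(s+9) × 17/(s+1) = 306/((s+9)(s+1)). DC gain = 306/(9×1) = 34.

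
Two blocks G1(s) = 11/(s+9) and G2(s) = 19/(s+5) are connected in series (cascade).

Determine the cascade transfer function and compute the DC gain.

Series: multiply transfer functions. G_eq = 11/(s+9) × 19/(s+5) = 209/((s+9)(s+5)). DC gain = 209/(9×5) = 4.6444.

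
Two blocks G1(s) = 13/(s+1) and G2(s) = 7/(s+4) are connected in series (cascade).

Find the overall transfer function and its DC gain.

Series: multiply transfer functions. G_eq = 13/(s+1) × 7/(s+4) = 91/((s+1)(s+4)). DC gain = 91/(1×4) = 22.75.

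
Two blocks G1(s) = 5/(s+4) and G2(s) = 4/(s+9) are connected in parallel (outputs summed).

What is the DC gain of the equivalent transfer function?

Parallel: G_eq = G1 + G2. DC gain = G1(0) + G2(0) = 5/4 + 4/9 = 1.25 + 0.4444 = 1.6944.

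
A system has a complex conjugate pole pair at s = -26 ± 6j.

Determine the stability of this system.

Real part of poles is -26 (< 0, left half-plane). Stable.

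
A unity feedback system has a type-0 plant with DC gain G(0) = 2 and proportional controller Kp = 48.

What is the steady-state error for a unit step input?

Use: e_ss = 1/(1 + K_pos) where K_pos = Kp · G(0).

K_pos = Kp · G(0) = 48 × 2 = 96. e_ss = 1/(1 + 96) = 0.0103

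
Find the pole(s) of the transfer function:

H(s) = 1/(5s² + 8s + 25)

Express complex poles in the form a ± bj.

Discriminant = 8² - 4×5×25 = 64 - 500 = -436 < 0, so the poles are a complex conjugate pair s = (-8 ± j√436)/(2×5). Real part = -8/(2×5) = -8/10 = -0.8; imaginary part = ±√436/(2×5) ≈ 2.0881. Poles: s = -0.8 ± 2.0881j.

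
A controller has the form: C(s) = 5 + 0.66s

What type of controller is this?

This is a Proportional-Derivative (PD) controller.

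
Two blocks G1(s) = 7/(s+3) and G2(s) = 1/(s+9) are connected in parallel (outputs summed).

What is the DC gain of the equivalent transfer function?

Parallel: G_eq = G1 + G2. DC gain = G1(0) + G2(0) = 7/3 + 1/9 = 2.3333 + 0.1111 = 2.4444.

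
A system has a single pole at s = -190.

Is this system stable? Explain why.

Pole at s = -190 is in the left half-plane. Stable.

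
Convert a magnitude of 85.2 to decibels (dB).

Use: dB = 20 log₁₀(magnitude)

dB = 20 log₁₀(85.2) = 38.6 dB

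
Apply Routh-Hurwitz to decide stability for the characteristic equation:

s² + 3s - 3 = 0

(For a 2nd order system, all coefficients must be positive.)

Coefficients: 1, 3, -3. c=-3 not positive, so system is unstable.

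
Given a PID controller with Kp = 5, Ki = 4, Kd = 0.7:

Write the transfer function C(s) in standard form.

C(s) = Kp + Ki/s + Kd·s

Substituting values: C(s) = 5 + 4/s + 0.7s = (0.7s² + 5s + 4)/s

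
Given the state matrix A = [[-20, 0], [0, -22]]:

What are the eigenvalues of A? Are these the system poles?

For diagonal matrix, eigenvalues are diagonal entries: λ₁ = -20, λ₂ = -22. Eigenvalues of A = system poles.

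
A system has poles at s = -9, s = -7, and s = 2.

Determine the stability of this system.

Pole(s) at s = 2 are not in the left half-plane. System is unstable.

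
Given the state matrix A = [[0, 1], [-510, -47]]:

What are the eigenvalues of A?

det(A - λI) = λ² - (-47)λ + 510 = (λ - (-17))(λ - (-30)). Eigenvalues: -17, -30.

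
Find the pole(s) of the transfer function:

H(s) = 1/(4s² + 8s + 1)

Discriminant = 8² - 4×4×1 = 64 - 16 = 48 > 0, so two distinct real poles. Using quadratic formula: s = (-8 ± √48)/(2×4) = (-8 ± √48)/8, with √48 ≈ 6.9282. s₁ ≈ -0.1340, s₂ ≈ -1.8660. Poles: s₁ = -0.1340, s₂ = -1.8660.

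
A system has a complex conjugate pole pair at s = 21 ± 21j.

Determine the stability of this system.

Real part of poles is 21 (> 0, right half-plane). Unstable.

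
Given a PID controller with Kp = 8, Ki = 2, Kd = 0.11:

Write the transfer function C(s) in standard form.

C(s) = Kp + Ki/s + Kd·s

Substituting values: C(s) = 8 + 2/s + 0.11s = (0.11s² + 8s + 2)/s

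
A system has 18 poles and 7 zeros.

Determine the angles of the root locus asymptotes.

n - m = 18 - 7 = 11. Angles: θk = (2k + 1)·180°/11 = 16.36°, 49.09°, 81.82°, 114.55°, 147.27°, 180°, 212.73°, 245.45°, 278.18°, 310.91°, 343.64°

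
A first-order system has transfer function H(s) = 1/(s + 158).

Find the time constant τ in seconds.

For H(s) = 1/(s + 1/τ), the pole is at -1/τ = -158, so τ = 1/158 = 0.0063 s.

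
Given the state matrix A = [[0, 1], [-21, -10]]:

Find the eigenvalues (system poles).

det(A - λI) = λ² - (-10)λ + 21 = (λ - (-3))(λ - (-7)). Eigenvalues: -3, -7.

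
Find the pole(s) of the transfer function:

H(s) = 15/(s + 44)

Pole is where denominator = 0: s + 44 = 0, so s = -44.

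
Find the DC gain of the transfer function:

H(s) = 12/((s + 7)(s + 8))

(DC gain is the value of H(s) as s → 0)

DC gain = H(0) = 12/(7 × 8) = 12/56 = 0.2143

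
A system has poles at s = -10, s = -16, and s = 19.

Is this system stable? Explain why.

Pole(s) at s = 19 are not in the left half-plane. System is unstable.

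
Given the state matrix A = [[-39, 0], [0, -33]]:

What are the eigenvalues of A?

For diagonal matrix, eigenvalues are diagonal entries: λ₁ = -39, λ₂ = -33.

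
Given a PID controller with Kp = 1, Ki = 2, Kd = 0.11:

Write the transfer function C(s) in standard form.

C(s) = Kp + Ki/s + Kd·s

Substituting values: C(s) = 1 + 2/s + 0.11s = (0.11s² + s + 2)/s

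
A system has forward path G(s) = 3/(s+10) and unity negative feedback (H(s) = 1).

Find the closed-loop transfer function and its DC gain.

T(s) = G/(1+GH) = [3/(s+10)] / [1 + 3/(s+10)] = 3/(s+10+3) = 3/(s+13). DC gain = 3/13 = 0.2308.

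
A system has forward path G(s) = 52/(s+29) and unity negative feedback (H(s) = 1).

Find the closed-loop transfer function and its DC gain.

T(s) = G/(1+GH) = [52/(s+29)] / [1 + 52/(s+29)] = 52/(s+29+52) = 52/(s+81). DC gain = 52/81 = 0.6420.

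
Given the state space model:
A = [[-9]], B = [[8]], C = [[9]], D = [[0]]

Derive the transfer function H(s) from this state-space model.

(sI - A)⁻¹ = 1/(s + 9). H(s) = 9 × 8/(s + 9) + 0 = 72/(s + 9).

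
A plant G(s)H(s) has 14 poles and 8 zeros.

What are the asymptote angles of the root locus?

n - m = 14 - 8 = 6. Angles: θk = (2k + 1)·180°/6 = 30°, 90°, 150°, 210°, 270°, 330°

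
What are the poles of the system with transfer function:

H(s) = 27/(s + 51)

Pole is where denominator = 0: s + 51 = 0, so s = -51.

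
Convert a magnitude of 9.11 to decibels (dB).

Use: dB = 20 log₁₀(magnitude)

dB = 20 log₁₀(9.11) = 19.2 dB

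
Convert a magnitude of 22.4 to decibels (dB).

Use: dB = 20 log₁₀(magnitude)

dB = 20 log₁₀(22.4) = 27.0 dB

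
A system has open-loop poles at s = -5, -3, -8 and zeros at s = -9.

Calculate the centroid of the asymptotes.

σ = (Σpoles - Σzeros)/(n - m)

σ = (Σpoles - Σzeros)/(n - m) = (-16 - (-9))/(3 - 1) = -7/2 = -3.5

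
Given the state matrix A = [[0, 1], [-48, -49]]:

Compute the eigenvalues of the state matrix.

det(A - λI) = λ² - (-49)λ + 48 = (λ - (-1))(λ - (-48)). Eigenvalues: -1, -48.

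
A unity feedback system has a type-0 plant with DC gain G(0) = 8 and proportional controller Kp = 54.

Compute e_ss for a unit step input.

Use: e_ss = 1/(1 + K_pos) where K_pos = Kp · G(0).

K_pos = Kp · G(0) = 54 × 8 = 432. e_ss = 1/(1 + 432) = 0.0023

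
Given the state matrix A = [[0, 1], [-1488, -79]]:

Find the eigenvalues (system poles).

det(A - λI) = λ² - (-79)λ + 1488 = (λ - (-48))(λ - (-31)). Eigenvalues: -48, -31.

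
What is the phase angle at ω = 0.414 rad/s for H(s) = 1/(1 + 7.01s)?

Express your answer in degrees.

Phase = -arctan(ωτ) = -arctan(0.414 × 7.01) = -71.0°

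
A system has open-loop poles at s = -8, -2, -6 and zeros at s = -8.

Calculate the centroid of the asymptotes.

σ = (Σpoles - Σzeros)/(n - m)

σ = (Σpoles - Σzeros)/(n - m) = (-16 - (-8))/(3 - 1) = -8/2 = -4.0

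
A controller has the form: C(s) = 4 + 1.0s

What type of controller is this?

This is a Proportional-Derivative (PD) controller.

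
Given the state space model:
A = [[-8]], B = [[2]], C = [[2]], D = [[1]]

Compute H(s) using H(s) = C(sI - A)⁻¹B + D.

(sI - A)⁻¹ = 1/(s + 8). H(s) = 2×2/(s + 8) + 1 = (s + 12)/(s + 8).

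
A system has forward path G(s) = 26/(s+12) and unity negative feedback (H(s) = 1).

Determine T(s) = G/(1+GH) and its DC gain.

T(s) = G/(1+GH) = [26/(s+12)] / [1 + 26/(s+12)] = 26/(s+12+26) = 26/(s+38). DC gain = 26/38 = 0.6842.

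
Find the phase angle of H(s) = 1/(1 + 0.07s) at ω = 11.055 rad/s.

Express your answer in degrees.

Phase = -arctan(ωτ) = -arctan(11.055 × 0.07) = -37.7°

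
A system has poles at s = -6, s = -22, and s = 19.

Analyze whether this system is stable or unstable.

Pole(s) at s = 19 are not in the left half-plane. System is unstable.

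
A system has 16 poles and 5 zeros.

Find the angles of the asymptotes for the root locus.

n - m = 16 - 5 = 11. Angles: θk = (2k + 1)·180°/11 = 16.36°, 49.09°, 81.82°, 114.55°, 147.27°, 180°, 212.73°, 245.45°, 278.18°, 310.91°, 343.64°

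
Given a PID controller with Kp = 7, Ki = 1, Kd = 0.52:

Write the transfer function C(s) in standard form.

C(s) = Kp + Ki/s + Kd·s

Substituting values: C(s) = 7 + 1/s + 0.52s = (0.52s² + 7s + 1)/s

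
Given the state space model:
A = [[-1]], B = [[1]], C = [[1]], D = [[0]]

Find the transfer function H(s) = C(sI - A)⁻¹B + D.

(sI - A)⁻¹ = 1/(s + 1). H(s) = 1 × 1/(s + 1) + 0 = 1/(s + 1).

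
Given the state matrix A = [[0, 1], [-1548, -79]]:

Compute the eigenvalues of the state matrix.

det(A - λI) = λ² - (-79)λ + 1548 = (λ - (-43))(λ - (-36)). Eigenvalues: -43, -36.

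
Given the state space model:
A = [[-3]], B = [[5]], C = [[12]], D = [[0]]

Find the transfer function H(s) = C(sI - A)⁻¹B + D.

(sI - A)⁻¹ = 1/(s + 3). H(s) = 12 × 5/(s + 3) + 0 = 60/(s + 3).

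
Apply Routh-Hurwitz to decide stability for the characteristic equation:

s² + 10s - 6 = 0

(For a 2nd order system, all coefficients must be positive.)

Coefficients: 1, 10, -6. c=-6 not positive, so system is unstable.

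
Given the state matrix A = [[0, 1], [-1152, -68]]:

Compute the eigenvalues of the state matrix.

det(A - λI) = λ² - (-68)λ + 1152 = (λ - (-32))(λ - (-36)). Eigenvalues: -32, -36.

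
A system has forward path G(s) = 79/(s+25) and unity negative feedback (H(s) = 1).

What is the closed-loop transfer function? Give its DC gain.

T(s) = G/(1+GH) = [79/(s+25)] / [1 + 79/(s+25)] = 79/(s+25+79) = 79/(s+104). DC gain = 79/104 = 0.7596.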